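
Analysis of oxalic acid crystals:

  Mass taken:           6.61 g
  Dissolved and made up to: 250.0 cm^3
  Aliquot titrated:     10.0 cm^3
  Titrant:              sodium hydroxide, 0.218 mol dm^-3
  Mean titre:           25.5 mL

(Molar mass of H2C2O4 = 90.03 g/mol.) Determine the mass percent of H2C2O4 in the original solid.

H2C2O4 + 2 NaOH → Na2C2O4 + 2 H2O
n(NaOH) per titration = 0.0255 × 0.218 = 5.56 × 10^-3 mol
From the 1:2 ratio, n(H2C2O4) in each aliquot = 1/2 × 5.56 × 10^-3 = 2.78 × 10^-3 mol
n(H2C2O4) in the whole flask = 2.78 × 10^-3 × 250.0/10.0 = 0.0695 mol
mass of H2C2O4 = 0.0695 × 90.03 = 6.26 g
% H2C2O4 = 6.26 / 6.61 × 100 = 94.6 %

94.6 %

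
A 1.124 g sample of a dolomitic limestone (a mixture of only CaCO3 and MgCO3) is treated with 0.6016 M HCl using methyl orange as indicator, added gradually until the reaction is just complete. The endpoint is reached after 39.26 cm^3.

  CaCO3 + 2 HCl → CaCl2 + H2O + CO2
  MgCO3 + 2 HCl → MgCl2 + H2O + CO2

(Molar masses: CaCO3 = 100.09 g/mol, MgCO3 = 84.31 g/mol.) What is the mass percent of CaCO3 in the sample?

72.43 %

n(HCl) = 0.03926 × 0.6016 = 0.02362 mol
Let x = n(CaCO3), y = n(MgCO3).
Titrant: 2x + 2y = 0.02362;  mass: 100.09x + 84.31y = 1.124
Solving, x = 8.134 × 10^-3 mol, y = 3.676 × 10^-3 mol
mass of CaCO3 = 8.134 × 10^-3 × 100.09 = 0.8141 g
% CaCO3 = 0.8141 / 1.124 × 100 = 72.43 %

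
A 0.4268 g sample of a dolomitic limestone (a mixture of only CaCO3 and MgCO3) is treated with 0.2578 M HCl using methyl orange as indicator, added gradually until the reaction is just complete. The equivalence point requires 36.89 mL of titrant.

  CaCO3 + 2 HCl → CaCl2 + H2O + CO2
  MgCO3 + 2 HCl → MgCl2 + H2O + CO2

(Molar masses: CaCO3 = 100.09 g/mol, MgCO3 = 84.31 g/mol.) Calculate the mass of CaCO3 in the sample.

n(HCl) = 0.03689 × 0.2578 = 9.510 × 10^-3 mol
Let x = n(CaCO3), y = n(MgCO3).
Titrant: 2x + 2y = 9.510 × 10^-3;  mass: 100.09x + 84.31y = 0.4268
Solving, x = 1.641 × 10^-3 mol, y = 3.114 × 10^-3 mol
mass of CaCO3 = 1.641 × 10^-3 × 100.09 = 0.1643 g

0.1643 g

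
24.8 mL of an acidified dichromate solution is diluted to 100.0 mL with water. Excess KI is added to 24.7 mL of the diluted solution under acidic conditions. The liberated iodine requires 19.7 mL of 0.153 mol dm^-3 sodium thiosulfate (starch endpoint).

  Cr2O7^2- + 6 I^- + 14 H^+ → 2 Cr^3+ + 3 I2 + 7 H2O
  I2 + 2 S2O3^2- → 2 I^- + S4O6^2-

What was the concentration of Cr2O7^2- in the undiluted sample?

n(S2O3^2-) = 0.0197 × 0.153 = 3.01 × 10^-3 mol
n(I2) = n(S2O3^2-)/2 = 1.51 × 10^-3 mol
From the 1:3 ratio, n(Cr2O7^2-) in the aliquot = 1/3 × 1.51 × 10^-3 = 5.02 × 10^-4 mol
[Cr2O7^2-]_dilute = 5.02 × 10^-4 / 0.0247 = 0.0203 mol/L
[Cr2O7^2-]_original = 0.0203 × 100.0/24.8 = 0.0820 mol/L

0.0820 mol/L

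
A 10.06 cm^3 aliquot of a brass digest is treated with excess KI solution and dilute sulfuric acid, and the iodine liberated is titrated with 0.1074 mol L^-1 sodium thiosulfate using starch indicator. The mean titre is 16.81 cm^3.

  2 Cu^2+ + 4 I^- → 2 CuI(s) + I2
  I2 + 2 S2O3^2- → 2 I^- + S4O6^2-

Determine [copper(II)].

0.1795 mol/L

n(S2O3^2-) = 0.01681 × 0.1074 = 1.805 × 10^-3 mol
n(I2) = n(S2O3^2-)/2 = 9.027 × 10^-4 mol
From the 2:1 ratio, n(Cu2+) in the aliquot = 2/1 × 9.027 × 10^-4 = 1.805 × 10^-3 mol
[Cu2+] = 1.805 × 10^-3 / 0.01006 = 0.1795 mol/L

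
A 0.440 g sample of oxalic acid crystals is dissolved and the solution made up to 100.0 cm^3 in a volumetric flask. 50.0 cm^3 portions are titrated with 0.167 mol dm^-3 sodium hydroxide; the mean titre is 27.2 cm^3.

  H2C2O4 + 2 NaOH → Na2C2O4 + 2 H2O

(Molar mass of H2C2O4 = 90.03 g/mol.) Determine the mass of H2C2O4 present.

n(NaOH) per titration = 0.0272 × 0.167 = 4.54 × 10^-3 mol
From the 1:2 ratio, n(H2C2O4) in each aliquot = 1/2 × 4.54 × 10^-3 = 2.27 × 10^-3 mol
n(H2C2O4) in the whole flask = 2.27 × 10^-3 × 100.0/50.0 = 4.54 × 10^-3 mol
mass of H2C2O4 = 4.54 × 10^-3 × 90.03 = 0.409 g

0.409 g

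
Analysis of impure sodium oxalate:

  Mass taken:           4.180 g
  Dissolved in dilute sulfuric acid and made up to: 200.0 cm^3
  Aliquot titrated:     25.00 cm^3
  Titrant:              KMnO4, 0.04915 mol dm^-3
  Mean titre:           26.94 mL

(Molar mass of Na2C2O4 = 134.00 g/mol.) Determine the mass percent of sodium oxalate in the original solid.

2 MnO4^- + 5 C2O4^2- + 16 H^+ → 2 Mn^2+ + 10 CO2 + 8 H2O
n(KMnO4) per titration = 0.02694 × 0.04915 = 1.324 × 10^-3 mol
From the 5:2 ratio, n(Na2C2O4) in each aliquot = 5/2 × 1.324 × 10^-3 = 3.310 × 10^-3 mol
n(Na2C2O4) in the whole flask = 3.310 × 10^-3 × 200.0/25.00 = 0.02648 mol
mass of Na2C2O4 = 0.02648 × 134.00 = 3.549 g
% Na2C2O4 = 3.549 / 4.180 × 100 = 84.89 %

84.89 %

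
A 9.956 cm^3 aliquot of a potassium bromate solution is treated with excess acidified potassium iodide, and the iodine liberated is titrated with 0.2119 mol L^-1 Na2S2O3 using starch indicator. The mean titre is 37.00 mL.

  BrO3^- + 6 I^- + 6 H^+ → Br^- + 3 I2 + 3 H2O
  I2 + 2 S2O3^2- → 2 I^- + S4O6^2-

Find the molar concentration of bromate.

n(S2O3^2-) = 0.03700 × 0.2119 = 7.840 × 10^-3 mol
n(I2) = n(S2O3^2-)/2 = 3.920 × 10^-3 mol
From the 1:3 ratio, n(BrO3^-) in the aliquot = 1/3 × 3.920 × 10^-3 = 1.307 × 10^-3 mol
[BrO3^-] = 1.307 × 10^-3 / 0.009956 = 0.1312 mol/L

0.1312 mol/L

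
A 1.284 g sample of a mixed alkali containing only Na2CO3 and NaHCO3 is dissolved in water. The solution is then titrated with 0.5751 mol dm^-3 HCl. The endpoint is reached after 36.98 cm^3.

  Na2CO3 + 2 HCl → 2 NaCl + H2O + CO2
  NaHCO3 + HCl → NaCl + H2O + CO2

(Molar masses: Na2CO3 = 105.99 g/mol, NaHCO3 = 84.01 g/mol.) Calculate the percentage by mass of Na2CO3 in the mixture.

n(HCl) = 0.03698 × 0.5751 = 0.02127 mol
Let x = n(Na2CO3), y = n(NaHCO3).
Titrant: 2x + 1y = 0.02127;  mass: 105.99x + 84.01y = 1.284
Solving, x = 8.103 × 10^-3 mol, y = 5.060 × 10^-3 mol
mass of Na2CO3 = 8.103 × 10^-3 × 105.99 = 0.8589 g
% Na2CO3 = 0.8589 / 1.284 × 100 = 66.89 %

66.89 %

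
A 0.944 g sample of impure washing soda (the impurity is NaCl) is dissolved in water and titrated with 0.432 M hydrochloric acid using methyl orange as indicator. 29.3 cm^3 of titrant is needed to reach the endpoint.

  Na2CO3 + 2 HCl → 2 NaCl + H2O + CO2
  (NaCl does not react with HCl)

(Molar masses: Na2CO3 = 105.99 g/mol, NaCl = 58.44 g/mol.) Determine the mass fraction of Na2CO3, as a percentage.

n(HCl) = 0.0293 × 0.432 = 0.0127 mol
Let x = n(Na2CO3), y = n(NaCl).
Titrant: 2x = 0.0127;  mass: 105.99x + 58.44y = 0.944
Solving, x = 6.33 × 10^-3 mol, y = 4.68 × 10^-3 mol
mass of Na2CO3 = 6.33 × 10^-3 × 105.99 = 0.671 g
% Na2CO3 = 0.671 / 0.944 × 100 = 71.1 %

71.1 %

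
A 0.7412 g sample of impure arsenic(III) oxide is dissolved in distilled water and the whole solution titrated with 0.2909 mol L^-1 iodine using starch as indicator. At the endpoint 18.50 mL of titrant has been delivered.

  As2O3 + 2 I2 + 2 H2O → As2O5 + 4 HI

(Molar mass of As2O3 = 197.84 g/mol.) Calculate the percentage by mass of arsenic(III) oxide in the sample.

n(I2) = 0.01850 L × 0.2909 mol/L = 5.382 × 10^-3 mol
From the 1:2 ratio, n(As2O3) = 1/2 × 5.382 × 10^-3 = 2.691 × 10^-3 mol
mass of As2O3 = 2.691 × 10^-3 × 197.84 g/mol = 0.5324 g
% As2O3 = 0.5324 / 0.7412 × 100 = 71.82 %

71.82 %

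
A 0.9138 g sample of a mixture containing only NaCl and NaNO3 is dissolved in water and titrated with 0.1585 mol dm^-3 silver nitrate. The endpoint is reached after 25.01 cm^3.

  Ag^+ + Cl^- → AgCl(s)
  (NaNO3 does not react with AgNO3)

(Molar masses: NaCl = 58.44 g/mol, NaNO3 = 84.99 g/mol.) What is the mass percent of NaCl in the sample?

n(AgNO3) = 0.02501 × 0.1585 = 3.964 × 10^-3 mol
Let x = n(NaCl), y = n(NaNO3).
Titrant: 1x = 3.964 × 10^-3;  mass: 58.44x + 84.99y = 0.9138
Solving, x = 3.964 × 10^-3 mol, y = 8.026 × 10^-3 mol
mass of NaCl = 3.964 × 10^-3 × 58.44 = 0.2317 g
% NaCl = 0.2317 / 0.9138 × 100 = 25.35 %

25.35 %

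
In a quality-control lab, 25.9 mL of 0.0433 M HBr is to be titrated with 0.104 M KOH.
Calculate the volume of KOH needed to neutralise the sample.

HBr + KOH → KBr + H2O
n(HBr) = 0.0259 L × 0.0433 mol/L = 1.12 × 10^-3 mol
n(KOH) = 1.12 × 10^-3 mol (1:1 stoichiometry)
V(KOH) = 1.12 × 10^-3 mol / 0.104 mol/L = 0.0108 L = 10.8 mL

10.8 mL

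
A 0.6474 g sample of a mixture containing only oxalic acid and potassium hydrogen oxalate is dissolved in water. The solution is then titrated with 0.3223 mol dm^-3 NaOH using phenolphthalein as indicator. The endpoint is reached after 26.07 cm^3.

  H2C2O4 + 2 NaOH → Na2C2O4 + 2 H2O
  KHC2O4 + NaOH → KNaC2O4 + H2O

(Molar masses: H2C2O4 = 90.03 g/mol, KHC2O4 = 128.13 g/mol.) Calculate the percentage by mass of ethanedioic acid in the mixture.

35.91 %

n(NaOH) = 0.02607 × 0.3223 = 8.402 × 10^-3 mol
Let x = n(H2C2O4), y = n(KHC2O4).
Titrant: 2x + 1y = 8.402 × 10^-3;  mass: 90.03x + 128.13y = 0.6474
Solving, x = 2.582 × 10^-3 mol, y = 3.238 × 10^-3 mol
mass of H2C2O4 = 2.582 × 10^-3 × 90.03 = 0.2325 g
% H2C2O4 = 0.2325 / 0.6474 × 100 = 35.91 %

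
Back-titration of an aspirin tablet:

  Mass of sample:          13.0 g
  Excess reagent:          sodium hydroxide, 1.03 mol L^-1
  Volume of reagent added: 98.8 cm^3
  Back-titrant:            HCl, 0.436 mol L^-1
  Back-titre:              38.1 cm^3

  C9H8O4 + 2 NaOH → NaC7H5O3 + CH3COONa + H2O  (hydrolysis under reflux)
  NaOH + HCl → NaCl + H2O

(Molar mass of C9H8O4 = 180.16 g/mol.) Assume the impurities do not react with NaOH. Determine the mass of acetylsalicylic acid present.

n(NaOH) added = 0.0988 × 1.03 = 0.102 mol
n(HCl) used in back-titration = 0.0381 × 0.436 = 0.0166 mol
n(NaOH) left over = 0.0166 mol (1:1 ratio)
n(NaOH) consumed by analyte = 0.102 − 0.0166 = 0.0852 mol
From the 1:2 ratio, n(C9H8O4) = 1/2 × 0.0852 = 0.0426 mol
mass of C9H8O4 = 0.0426 × 180.16 = 7.67 g

7.67 g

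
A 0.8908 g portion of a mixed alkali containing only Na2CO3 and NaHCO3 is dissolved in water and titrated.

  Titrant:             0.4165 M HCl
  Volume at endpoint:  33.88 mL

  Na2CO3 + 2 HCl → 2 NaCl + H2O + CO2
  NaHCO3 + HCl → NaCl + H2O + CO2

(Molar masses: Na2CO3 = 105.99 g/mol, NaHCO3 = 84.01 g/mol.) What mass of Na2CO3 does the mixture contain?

0.5035 g

n(HCl) = 0.03388 × 0.4165 = 0.01411 mol
Let x = n(Na2CO3), y = n(NaHCO3).
Titrant: 2x + 1y = 0.01411;  mass: 105.99x + 84.01y = 0.8908
Solving, x = 4.750 × 10^-3 mol, y = 4.610 × 10^-3 mol
mass of Na2CO3 = 4.750 × 10^-3 × 105.99 = 0.5035 g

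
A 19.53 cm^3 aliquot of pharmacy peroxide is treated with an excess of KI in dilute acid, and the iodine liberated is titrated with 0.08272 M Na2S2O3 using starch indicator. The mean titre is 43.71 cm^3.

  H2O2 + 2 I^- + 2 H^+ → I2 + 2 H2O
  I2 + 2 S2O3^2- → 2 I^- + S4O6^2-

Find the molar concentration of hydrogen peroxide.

n(S2O3^2-) = 0.04371 × 0.08272 = 3.616 × 10^-3 mol
n(I2) = n(S2O3^2-)/2 = 1.808 × 10^-3 mol
n(H2O2) in the aliquot = 1.808 × 10^-3 mol (1:1 ratio)
[H2O2] = 1.808 × 10^-3 / 0.01953 = 0.09257 mol/L

0.09257 M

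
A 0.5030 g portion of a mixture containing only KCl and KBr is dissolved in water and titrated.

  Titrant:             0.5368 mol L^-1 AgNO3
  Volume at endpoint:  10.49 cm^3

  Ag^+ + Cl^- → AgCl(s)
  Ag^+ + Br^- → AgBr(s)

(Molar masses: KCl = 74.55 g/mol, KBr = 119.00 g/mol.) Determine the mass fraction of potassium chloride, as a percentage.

55.71 %

n(AgNO3) = 0.01049 × 0.5368 = 5.631 × 10^-3 mol
Let x = n(KCl), y = n(KBr).
Titrant: 1x + 1y = 5.631 × 10^-3;  mass: 74.55x + 119.00y = 0.5030
Solving, x = 3.759 × 10^-3 mol, y = 1.872 × 10^-3 mol
mass of KCl = 3.759 × 10^-3 × 74.55 = 0.2802 g
% KCl = 0.2802 / 0.5030 × 100 = 55.71 %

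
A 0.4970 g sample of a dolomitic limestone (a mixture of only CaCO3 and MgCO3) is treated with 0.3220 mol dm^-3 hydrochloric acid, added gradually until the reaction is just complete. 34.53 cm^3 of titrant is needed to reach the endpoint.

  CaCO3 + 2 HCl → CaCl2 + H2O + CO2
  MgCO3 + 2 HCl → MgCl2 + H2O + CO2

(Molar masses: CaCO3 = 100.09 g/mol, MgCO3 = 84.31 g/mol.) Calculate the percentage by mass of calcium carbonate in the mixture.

36.11 %

n(HCl) = 0.03453 × 0.3220 = 0.01112 mol
Let x = n(CaCO3), y = n(MgCO3).
Titrant: 2x + 2y = 0.01112;  mass: 100.09x + 84.31y = 0.4970
Solving, x = 1.793 × 10^-3 mol, y = 3.766 × 10^-3 mol
mass of CaCO3 = 1.793 × 10^-3 × 100.09 = 0.1795 g
% CaCO3 = 0.1795 / 0.4970 × 100 = 36.11 %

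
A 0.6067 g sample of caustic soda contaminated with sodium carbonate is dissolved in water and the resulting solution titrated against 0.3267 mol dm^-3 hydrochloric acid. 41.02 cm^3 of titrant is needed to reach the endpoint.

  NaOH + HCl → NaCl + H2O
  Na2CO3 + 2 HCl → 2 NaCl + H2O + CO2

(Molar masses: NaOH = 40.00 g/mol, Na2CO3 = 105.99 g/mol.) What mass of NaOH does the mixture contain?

n(HCl) = 0.04102 × 0.3267 = 0.01340 mol
Let x = n(NaOH), y = n(Na2CO3).
Titrant: 1x + 2y = 0.01340;  mass: 40.00x + 105.99y = 0.6067
Solving, x = 7.964 × 10^-3 mol, y = 2.718 × 10^-3 mol
mass of NaOH = 7.964 × 10^-3 × 40.00 = 0.3186 g

0.3186 g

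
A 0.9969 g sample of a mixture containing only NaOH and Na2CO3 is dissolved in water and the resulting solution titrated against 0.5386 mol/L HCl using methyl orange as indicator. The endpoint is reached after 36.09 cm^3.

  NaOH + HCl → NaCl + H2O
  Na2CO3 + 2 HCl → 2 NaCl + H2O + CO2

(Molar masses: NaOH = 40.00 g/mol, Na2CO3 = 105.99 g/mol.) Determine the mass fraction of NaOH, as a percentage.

10.26 %

n(HCl) = 0.03609 × 0.5386 = 0.01944 mol
Let x = n(NaOH), y = n(Na2CO3).
Titrant: 1x + 2y = 0.01944;  mass: 40.00x + 105.99y = 0.9969
Solving, x = 2.556 × 10^-3 mol, y = 8.441 × 10^-3 mol
mass of NaOH = 2.556 × 10^-3 × 40.00 = 0.1023 g
% NaOH = 0.1023 / 0.9969 × 100 = 10.26 %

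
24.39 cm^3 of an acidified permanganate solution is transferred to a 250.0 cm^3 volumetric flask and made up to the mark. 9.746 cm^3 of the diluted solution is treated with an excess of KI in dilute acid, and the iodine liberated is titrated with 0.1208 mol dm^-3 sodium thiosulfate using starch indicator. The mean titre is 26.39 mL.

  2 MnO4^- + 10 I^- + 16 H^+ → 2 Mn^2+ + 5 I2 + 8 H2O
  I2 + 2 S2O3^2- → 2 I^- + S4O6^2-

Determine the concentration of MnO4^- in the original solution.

n(S2O3^2-) = 0.02639 × 0.1208 = 3.188 × 10^-3 mol
n(I2) = n(S2O3^2-)/2 = 1.594 × 10^-3 mol
From the 2:5 ratio, n(MnO4^-) in the aliquot = 2/5 × 1.594 × 10^-3 = 6.376 × 10^-4 mol
[MnO4^-]_dilute = 6.376 × 10^-4 / 0.009746 = 0.06542 mol/L
[MnO4^-]_original = 0.06542 × 250.0/24.39 = 0.6706 mol/L

0.6706 mol/L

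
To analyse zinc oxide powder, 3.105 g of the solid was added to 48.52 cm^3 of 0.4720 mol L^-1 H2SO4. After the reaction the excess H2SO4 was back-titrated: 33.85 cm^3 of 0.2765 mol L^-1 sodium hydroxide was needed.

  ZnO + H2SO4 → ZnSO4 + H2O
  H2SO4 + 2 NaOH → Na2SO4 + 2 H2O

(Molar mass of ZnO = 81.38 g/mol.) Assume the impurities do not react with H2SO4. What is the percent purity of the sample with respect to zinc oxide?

47.76 %

n(H2SO4) added = 0.04852 × 0.4720 = 0.02290 mol
n(NaOH) used in back-titration = 0.03385 × 0.2765 = 9.360 × 10^-3 mol
From the 1:2 ratio, n(H2SO4) left over = 1/2 × 9.360 × 10^-3 = 4.680 × 10^-3 mol
n(H2SO4) consumed by analyte = 0.02290 − 4.680 × 10^-3 = 0.01822 mol
n(ZnO) = 0.01822 mol (1:1 ratio)
mass of ZnO = 0.01822 × 81.38 = 1.483 g
% ZnO = 1.483 / 3.105 × 100 = 47.76 %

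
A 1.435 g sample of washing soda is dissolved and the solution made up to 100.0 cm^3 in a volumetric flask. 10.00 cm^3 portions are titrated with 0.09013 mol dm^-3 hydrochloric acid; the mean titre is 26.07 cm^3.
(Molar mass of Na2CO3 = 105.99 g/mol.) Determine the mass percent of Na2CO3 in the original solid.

Na2CO3 + 2 HCl → 2 NaCl + H2O + CO2
n(HCl) per titration = 0.02607 × 0.09013 = 2.350 × 10^-3 mol
From the 1:2 ratio, n(Na2CO3) in each aliquot = 1/2 × 2.350 × 10^-3 = 1.175 × 10^-3 mol
n(Na2CO3) in the whole flask = 1.175 × 10^-3 × 100.0/10.00 = 0.01175 mol
mass of Na2CO3 = 0.01175 × 105.99 = 1.245 g
% Na2CO3 = 1.245 / 1.435 × 100 = 86.77 %

86.77 %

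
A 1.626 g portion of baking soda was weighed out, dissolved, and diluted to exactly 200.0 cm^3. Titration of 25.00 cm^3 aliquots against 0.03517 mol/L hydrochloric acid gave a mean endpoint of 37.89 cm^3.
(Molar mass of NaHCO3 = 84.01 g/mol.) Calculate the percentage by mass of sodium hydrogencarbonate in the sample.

NaHCO3 + HCl → NaCl + H2O + CO2
n(HCl) per titration = 0.03789 × 0.03517 = 1.333 × 10^-3 mol
n(NaHCO3) in each aliquot = 1.333 × 10^-3 mol (1:1 ratio)
n(NaHCO3) in the whole flask = 1.333 × 10^-3 × 200.0/25.00 = 0.01066 mol
mass of NaHCO3 = 0.01066 × 84.01 = 0.8956 g
% NaHCO3 = 0.8956 / 1.626 × 100 = 55.08 %

55.08 %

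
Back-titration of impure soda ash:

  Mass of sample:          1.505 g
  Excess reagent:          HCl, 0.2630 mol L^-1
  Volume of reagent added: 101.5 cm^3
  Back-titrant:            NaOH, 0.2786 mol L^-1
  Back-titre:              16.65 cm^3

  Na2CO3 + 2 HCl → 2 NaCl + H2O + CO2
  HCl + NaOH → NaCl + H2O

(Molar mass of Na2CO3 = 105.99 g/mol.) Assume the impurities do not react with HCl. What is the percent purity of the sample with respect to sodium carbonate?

n(HCl) added = 0.1015 × 0.2630 = 0.02669 mol
n(NaOH) used in back-titration = 0.01665 × 0.2786 = 4.639 × 10^-3 mol
n(HCl) left over = 4.639 × 10^-3 mol (1:1 ratio)
n(HCl) consumed by analyte = 0.02669 − 4.639 × 10^-3 = 0.02206 mol
From the 1:2 ratio, n(Na2CO3) = 1/2 × 0.02206 = 0.01103 mol
mass of Na2CO3 = 0.01103 × 105.99 = 1.169 g
% Na2CO3 = 1.169 / 1.505 × 100 = 77.66 %

77.66 %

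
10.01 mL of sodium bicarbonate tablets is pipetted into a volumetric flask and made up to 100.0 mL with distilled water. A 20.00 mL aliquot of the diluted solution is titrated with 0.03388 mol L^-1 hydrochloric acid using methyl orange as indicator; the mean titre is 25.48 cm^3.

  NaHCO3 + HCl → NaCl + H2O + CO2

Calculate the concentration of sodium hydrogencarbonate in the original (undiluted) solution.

0.4312 mol/L

n(HCl) = 0.02548 × 0.03388 = 8.633 × 10^-4 mol
n(NaHCO3) in the aliquot = 8.633 × 10^-4 mol (1:1 ratio)
[NaHCO3]_dilute = 8.633 × 10^-4 / 0.02000 = 0.04316 mol/L
Dilution factor = 100.0 / 10.01 = 9.990
[NaHCO3]_stock = 0.04316 × 9.990 = 0.4312 mol/L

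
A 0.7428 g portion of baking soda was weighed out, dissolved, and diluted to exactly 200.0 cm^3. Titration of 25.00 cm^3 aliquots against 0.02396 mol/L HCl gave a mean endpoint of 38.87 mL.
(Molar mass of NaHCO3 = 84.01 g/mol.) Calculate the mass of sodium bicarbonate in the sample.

NaHCO3 + HCl → NaCl + H2O + CO2
n(HCl) per titration = 0.03887 × 0.02396 = 9.313 × 10^-4 mol
n(NaHCO3) in each aliquot = 9.313 × 10^-4 mol (1:1 ratio)
n(NaHCO3) in the whole flask = 9.313 × 10^-4 × 200.0/25.00 = 7.451 × 10^-3 mol
mass of NaHCO3 = 7.451 × 10^-3 × 84.01 = 0.6259 g

0.6259 g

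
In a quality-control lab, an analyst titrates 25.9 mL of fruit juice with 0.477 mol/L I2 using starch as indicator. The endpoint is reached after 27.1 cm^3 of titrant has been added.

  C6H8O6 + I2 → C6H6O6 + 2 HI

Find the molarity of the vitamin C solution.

0.499 mol/L

n(I2) = 0.0271 L × 0.477 mol/L = 0.0129 mol
n(C6H8O6) = 0.0129 mol (1:1 mole ratio)
[C6H8O6] = 0.0129 mol / 0.0259 L = 0.499 mol/L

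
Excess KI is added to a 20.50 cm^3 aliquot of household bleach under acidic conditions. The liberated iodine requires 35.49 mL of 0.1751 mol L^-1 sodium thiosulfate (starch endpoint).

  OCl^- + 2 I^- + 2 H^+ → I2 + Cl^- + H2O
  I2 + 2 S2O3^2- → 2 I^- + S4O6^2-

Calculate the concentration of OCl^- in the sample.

0.1516 mol/L

n(S2O3^2-) = 0.03549 × 0.1751 = 6.214 × 10^-3 mol
n(I2) = n(S2O3^2-)/2 = 3.107 × 10^-3 mol
n(OCl^-) in the aliquot = 3.107 × 10^-3 mol (1:1 ratio)
[OCl^-] = 3.107 × 10^-3 / 0.02050 = 0.1516 mol/L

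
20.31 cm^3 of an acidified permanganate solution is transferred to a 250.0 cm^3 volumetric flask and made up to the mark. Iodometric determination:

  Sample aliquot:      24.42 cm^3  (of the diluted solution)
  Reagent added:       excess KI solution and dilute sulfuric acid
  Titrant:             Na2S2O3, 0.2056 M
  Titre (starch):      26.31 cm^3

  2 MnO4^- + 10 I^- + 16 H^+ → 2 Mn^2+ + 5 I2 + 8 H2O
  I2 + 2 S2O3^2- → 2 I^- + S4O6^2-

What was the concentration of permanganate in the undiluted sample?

n(S2O3^2-) = 0.02631 × 0.2056 = 5.409 × 10^-3 mol
n(I2) = n(S2O3^2-)/2 = 2.705 × 10^-3 mol
From the 2:5 ratio, n(MnO4^-) in the aliquot = 2/5 × 2.705 × 10^-3 = 1.082 × 10^-3 mol
[MnO4^-]_dilute = 1.082 × 10^-3 / 0.02442 = 0.04430 mol/L
[MnO4^-]_original = 0.04430 × 250.0/20.31 = 0.5453 mol/L

0.5453 M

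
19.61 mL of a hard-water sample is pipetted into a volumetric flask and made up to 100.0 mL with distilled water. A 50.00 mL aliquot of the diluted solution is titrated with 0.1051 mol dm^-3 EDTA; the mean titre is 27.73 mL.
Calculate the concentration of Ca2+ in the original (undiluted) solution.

0.2972 mol/L

Ca^2+ + EDTA^4- → [Ca(EDTA)]^2-
n(EDTA) = 0.02773 × 0.1051 = 2.914 × 10^-3 mol
n(Ca2+) in the aliquot = 2.914 × 10^-3 mol (1:1 ratio)
[Ca2+]_dilute = 2.914 × 10^-3 / 0.05000 = 0.05829 mol/L
Dilution factor = 100.0 / 19.61 = 5.099
[Ca2+]_stock = 0.05829 × 5.099 = 0.2972 mol/L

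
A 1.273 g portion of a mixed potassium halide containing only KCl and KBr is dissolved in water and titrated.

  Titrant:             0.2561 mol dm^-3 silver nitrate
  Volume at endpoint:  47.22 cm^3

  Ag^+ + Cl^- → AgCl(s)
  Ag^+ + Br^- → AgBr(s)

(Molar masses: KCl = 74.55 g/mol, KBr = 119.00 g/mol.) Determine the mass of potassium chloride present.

0.2785 g

n(AgNO3) = 0.04722 × 0.2561 = 0.01209 mol
Let x = n(KCl), y = n(KBr).
Titrant: 1x + 1y = 0.01209;  mass: 74.55x + 119.00y = 1.273
Solving, x = 3.736 × 10^-3 mol, y = 8.357 × 10^-3 mol
mass of KCl = 3.736 × 10^-3 × 74.55 = 0.2785 g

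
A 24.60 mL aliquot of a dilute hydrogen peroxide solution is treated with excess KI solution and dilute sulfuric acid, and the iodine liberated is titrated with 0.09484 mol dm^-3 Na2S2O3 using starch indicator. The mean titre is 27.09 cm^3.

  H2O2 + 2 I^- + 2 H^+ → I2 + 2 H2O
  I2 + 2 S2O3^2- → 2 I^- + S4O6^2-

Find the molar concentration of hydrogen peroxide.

0.05222 mol/L

n(S2O3^2-) = 0.02709 × 0.09484 = 2.569 × 10^-3 mol
n(I2) = n(S2O3^2-)/2 = 1.285 × 10^-3 mol
n(H2O2) in the aliquot = 1.285 × 10^-3 mol (1:1 ratio)
[H2O2] = 1.285 × 10^-3 / 0.02460 = 0.05222 mol/L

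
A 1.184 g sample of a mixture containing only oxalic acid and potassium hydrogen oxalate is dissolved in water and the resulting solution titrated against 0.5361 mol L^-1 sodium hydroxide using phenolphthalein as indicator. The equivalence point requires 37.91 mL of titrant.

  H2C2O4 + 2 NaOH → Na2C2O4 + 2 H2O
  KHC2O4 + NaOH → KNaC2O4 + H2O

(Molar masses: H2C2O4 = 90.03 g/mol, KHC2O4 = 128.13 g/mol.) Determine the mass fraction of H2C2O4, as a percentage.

n(NaOH) = 0.03791 × 0.5361 = 0.02032 mol
Let x = n(H2C2O4), y = n(KHC2O4).
Titrant: 2x + 1y = 0.02032;  mass: 90.03x + 128.13y = 1.184
Solving, x = 8.543 × 10^-3 mol, y = 3.238 × 10^-3 mol
mass of H2C2O4 = 8.543 × 10^-3 × 90.03 = 0.7691 g
% H2C2O4 = 0.7691 / 1.184 × 100 = 64.96 %

64.96 %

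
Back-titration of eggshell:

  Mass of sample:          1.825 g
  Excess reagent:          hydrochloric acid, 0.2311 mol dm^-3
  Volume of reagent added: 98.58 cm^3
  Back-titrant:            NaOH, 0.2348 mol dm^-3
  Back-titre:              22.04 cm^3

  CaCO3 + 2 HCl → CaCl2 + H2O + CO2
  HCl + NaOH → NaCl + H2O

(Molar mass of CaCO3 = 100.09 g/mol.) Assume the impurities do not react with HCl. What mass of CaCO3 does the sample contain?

n(HCl) added = 0.09858 × 0.2311 = 0.02278 mol
n(NaOH) used in back-titration = 0.02204 × 0.2348 = 5.175 × 10^-3 mol
n(HCl) left over = 5.175 × 10^-3 mol (1:1 ratio)
n(HCl) consumed by analyte = 0.02278 − 5.175 × 10^-3 = 0.01761 mol
From the 1:2 ratio, n(CaCO3) = 1/2 × 0.01761 = 8.803 × 10^-3 mol
mass of CaCO3 = 8.803 × 10^-3 × 100.09 = 0.8811 g

0.8811 g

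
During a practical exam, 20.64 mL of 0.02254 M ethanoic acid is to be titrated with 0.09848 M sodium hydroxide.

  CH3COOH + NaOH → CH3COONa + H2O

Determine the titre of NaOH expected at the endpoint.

n(CH3COOH) = 0.02064 L × 0.02254 mol/L = 4.652 × 10^-4 mol
n(NaOH) = 4.652 × 10^-4 mol (1:1 stoichiometry)
V(NaOH) = 4.652 × 10^-4 mol / 0.09848 mol/L = 0.004724 L = 4.724 mL

4.724 mL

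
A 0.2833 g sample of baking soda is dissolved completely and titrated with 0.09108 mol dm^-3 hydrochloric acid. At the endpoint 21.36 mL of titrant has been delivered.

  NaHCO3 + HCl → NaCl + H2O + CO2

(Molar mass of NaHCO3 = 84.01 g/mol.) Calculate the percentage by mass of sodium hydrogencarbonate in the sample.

57.69 %

n(HCl) = 0.02136 L × 0.09108 mol/L = 1.945 × 10^-3 mol
n(NaHCO3) = 1.945 × 10^-3 mol (1:1 ratio)
mass of NaHCO3 = 1.945 × 10^-3 × 84.01 g/mol = 0.1634 g
% NaHCO3 = 0.1634 / 0.2833 × 100 = 57.69 %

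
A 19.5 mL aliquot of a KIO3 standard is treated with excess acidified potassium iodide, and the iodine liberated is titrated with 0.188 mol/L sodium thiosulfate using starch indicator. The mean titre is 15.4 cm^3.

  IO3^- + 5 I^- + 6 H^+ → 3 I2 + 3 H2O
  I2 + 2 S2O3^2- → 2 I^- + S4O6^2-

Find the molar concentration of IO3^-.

0.0247 mol/L

n(S2O3^2-) = 0.0154 × 0.188 = 2.90 × 10^-3 mol
n(I2) = n(S2O3^2-)/2 = 1.45 × 10^-3 mol
From the 1:3 ratio, n(IO3^-) in the aliquot = 1/3 × 1.45 × 10^-3 = 4.83 × 10^-4 mol
[IO3^-] = 4.83 × 10^-4 / 0.0195 = 0.0247 mol/L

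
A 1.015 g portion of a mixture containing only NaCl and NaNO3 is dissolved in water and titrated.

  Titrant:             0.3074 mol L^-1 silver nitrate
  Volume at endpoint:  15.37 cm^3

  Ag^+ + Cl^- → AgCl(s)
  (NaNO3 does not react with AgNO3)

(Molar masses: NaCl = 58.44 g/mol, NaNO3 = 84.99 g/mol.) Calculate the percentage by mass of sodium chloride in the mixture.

27.20 %

n(AgNO3) = 0.01537 × 0.3074 = 4.725 × 10^-3 mol
Let x = n(NaCl), y = n(NaNO3).
Titrant: 1x = 4.725 × 10^-3;  mass: 58.44x + 84.99y = 1.015
Solving, x = 4.725 × 10^-3 mol, y = 8.694 × 10^-3 mol
mass of NaCl = 4.725 × 10^-3 × 58.44 = 0.2761 g
% NaCl = 0.2761 / 1.015 × 100 = 27.20 %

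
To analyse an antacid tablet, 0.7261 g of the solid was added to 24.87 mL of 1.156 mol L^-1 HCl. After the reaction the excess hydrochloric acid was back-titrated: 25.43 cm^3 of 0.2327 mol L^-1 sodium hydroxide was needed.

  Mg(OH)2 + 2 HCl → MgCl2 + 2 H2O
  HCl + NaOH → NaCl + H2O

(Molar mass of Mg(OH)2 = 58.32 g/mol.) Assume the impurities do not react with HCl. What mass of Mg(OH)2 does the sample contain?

0.6658 g

n(HCl) added = 0.02487 × 1.156 = 0.02875 mol
n(NaOH) used in back-titration = 0.02543 × 0.2327 = 5.918 × 10^-3 mol
n(HCl) left over = 5.918 × 10^-3 mol (1:1 ratio)
n(HCl) consumed by analyte = 0.02875 − 5.918 × 10^-3 = 0.02283 mol
From the 1:2 ratio, n(Mg(OH)2) = 1/2 × 0.02283 = 0.01142 mol
mass of Mg(OH)2 = 0.01142 × 58.32 = 0.6658 g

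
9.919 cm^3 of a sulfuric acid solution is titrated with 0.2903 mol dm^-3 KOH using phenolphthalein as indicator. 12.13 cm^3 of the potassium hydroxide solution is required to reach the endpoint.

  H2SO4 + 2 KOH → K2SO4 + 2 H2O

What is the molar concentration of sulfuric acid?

n(KOH) = 0.01213 L × 0.2903 mol/L = 3.521 × 10^-3 mol
From the 1:2 mole ratio, n(H2SO4) = 1/2 × 3.521 × 10^-3 = 1.761 × 10^-3 mol
[H2SO4] = 1.761 × 10^-3 mol / 0.009919 L = 0.1775 mol/L

0.1775 mol/L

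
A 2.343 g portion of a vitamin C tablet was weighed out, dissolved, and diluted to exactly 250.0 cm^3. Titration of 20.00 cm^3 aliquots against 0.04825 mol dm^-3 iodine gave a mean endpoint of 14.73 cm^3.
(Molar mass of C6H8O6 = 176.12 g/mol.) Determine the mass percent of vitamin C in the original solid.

C6H8O6 + I2 → C6H6O6 + 2 HI
n(I2) per titration = 0.01473 × 0.04825 = 7.107 × 10^-4 mol
n(C6H8O6) in each aliquot = 7.107 × 10^-4 mol (1:1 ratio)
n(C6H8O6) in the whole flask = 7.107 × 10^-4 × 250.0/20.00 = 8.884 × 10^-3 mol
mass of C6H8O6 = 8.884 × 10^-3 × 176.12 = 1.565 g
% C6H8O6 = 1.565 / 2.343 × 100 = 66.78 %

66.78 %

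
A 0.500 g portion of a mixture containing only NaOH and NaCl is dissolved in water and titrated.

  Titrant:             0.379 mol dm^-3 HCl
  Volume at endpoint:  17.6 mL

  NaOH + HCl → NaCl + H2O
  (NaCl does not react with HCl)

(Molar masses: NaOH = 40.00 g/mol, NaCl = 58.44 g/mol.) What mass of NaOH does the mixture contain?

0.267 g

n(HCl) = 0.0176 × 0.379 = 6.67 × 10^-3 mol
Let x = n(NaOH), y = n(NaCl).
Titrant: 1x = 6.67 × 10^-3;  mass: 40.00x + 58.44y = 0.500
Solving, x = 6.67 × 10^-3 mol, y = 3.99 × 10^-3 mol
mass of NaOH = 6.67 × 10^-3 × 40.00 = 0.267 g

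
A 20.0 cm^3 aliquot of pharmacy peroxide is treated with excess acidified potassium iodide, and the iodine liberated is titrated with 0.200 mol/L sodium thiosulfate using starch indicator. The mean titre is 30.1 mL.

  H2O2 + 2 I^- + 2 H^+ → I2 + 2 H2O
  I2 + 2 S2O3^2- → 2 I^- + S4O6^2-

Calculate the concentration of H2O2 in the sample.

n(S2O3^2-) = 0.0301 × 0.200 = 6.02 × 10^-3 mol
n(I2) = n(S2O3^2-)/2 = 3.01 × 10^-3 mol
n(H2O2) in the aliquot = 3.01 × 10^-3 mol (1:1 ratio)
[H2O2] = 3.01 × 10^-3 / 0.0200 = 0.150 mol/L

0.150 mol/L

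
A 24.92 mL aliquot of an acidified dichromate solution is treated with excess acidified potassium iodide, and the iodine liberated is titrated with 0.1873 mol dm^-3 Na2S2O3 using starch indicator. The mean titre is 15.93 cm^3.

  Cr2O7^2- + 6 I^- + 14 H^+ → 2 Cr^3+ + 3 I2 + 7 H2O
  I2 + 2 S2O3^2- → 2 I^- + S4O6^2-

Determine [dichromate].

n(S2O3^2-) = 0.01593 × 0.1873 = 2.984 × 10^-3 mol
n(I2) = n(S2O3^2-)/2 = 1.492 × 10^-3 mol
From the 1:3 ratio, n(Cr2O7^2-) in the aliquot = 1/3 × 1.492 × 10^-3 = 4.973 × 10^-4 mol
[Cr2O7^2-] = 4.973 × 10^-4 / 0.02492 = 0.01996 mol/L

0.01996 mol/L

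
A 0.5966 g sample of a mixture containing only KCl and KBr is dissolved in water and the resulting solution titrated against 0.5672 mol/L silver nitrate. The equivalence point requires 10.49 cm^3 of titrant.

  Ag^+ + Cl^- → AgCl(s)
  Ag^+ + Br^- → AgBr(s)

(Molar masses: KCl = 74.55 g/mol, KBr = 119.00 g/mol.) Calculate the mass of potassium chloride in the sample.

n(AgNO3) = 0.01049 × 0.5672 = 5.950 × 10^-3 mol
Let x = n(KCl), y = n(KBr).
Titrant: 1x + 1y = 5.950 × 10^-3;  mass: 74.55x + 119.00y = 0.5966
Solving, x = 2.507 × 10^-3 mol, y = 3.443 × 10^-3 mol
mass of KCl = 2.507 × 10^-3 × 74.55 = 0.1869 g

0.1869 g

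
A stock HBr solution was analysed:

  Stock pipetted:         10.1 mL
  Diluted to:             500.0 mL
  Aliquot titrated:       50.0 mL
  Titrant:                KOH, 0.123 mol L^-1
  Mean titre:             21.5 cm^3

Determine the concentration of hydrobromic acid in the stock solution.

HBr + KOH → KBr + H2O
n(KOH) = 0.0215 × 0.123 = 2.64 × 10^-3 mol
n(HBr) in the aliquot = 2.64 × 10^-3 mol (1:1 ratio)
[HBr]_dilute = 2.64 × 10^-3 / 0.0500 = 0.0529 mol/L
Dilution factor = 500.0 / 10.1 = 49.50
[HBr]_stock = 0.0529 × 49.50 = 2.62 mol/L

2.62 mol/L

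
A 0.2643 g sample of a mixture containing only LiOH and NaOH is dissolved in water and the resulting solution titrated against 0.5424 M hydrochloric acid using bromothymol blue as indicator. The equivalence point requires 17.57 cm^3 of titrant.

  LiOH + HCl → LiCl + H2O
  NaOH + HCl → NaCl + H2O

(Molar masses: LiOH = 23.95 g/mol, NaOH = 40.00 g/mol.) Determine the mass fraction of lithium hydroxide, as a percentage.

66.00 %

n(HCl) = 0.01757 × 0.5424 = 9.530 × 10^-3 mol
Let x = n(LiOH), y = n(NaOH).
Titrant: 1x + 1y = 9.530 × 10^-3;  mass: 23.95x + 40.00y = 0.2643
Solving, x = 7.283 × 10^-3 mol, y = 2.247 × 10^-3 mol
mass of LiOH = 7.283 × 10^-3 × 23.95 = 0.1744 g
% LiOH = 0.1744 / 0.2643 × 100 = 66.00 %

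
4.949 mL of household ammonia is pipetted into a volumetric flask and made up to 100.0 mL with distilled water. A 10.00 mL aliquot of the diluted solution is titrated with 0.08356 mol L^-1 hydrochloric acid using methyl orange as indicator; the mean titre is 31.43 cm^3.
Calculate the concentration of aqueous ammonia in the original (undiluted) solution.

NH3 + HCl → NH4Cl
n(HCl) = 0.03143 × 0.08356 = 2.626 × 10^-3 mol
n(NH3) in the aliquot = 2.626 × 10^-3 mol (1:1 ratio)
[NH3]_dilute = 2.626 × 10^-3 / 0.01000 = 0.2626 mol/L
Dilution factor = 100.0 / 4.949 = 20.21
[NH3]_stock = 0.2626 × 20.21 = 5.307 mol/L

5.307 mol/L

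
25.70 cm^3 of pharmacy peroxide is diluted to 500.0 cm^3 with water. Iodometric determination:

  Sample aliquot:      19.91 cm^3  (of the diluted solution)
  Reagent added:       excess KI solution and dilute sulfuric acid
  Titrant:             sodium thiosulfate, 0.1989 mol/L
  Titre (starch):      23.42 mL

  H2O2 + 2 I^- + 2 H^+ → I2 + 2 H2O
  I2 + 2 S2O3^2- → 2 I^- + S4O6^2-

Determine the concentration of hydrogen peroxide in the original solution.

n(S2O3^2-) = 0.02342 × 0.1989 = 4.658 × 10^-3 mol
n(I2) = n(S2O3^2-)/2 = 2.329 × 10^-3 mol
n(H2O2) in the aliquot = 2.329 × 10^-3 mol (1:1 ratio)
[H2O2]_dilute = 2.329 × 10^-3 / 0.01991 = 0.1170 mol/L
[H2O2]_original = 0.1170 × 500.0/25.70 = 2.276 mol/L

2.276 mol/L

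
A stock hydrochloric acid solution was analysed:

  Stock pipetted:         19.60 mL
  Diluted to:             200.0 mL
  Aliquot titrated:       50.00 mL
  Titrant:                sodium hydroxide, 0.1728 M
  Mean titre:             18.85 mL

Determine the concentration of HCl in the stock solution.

0.6648 M

HCl + NaOH → NaCl + H2O
n(NaOH) = 0.01885 × 0.1728 = 3.257 × 10^-3 mol
n(HCl) in the aliquot = 3.257 × 10^-3 mol (1:1 ratio)
[HCl]_dilute = 3.257 × 10^-3 / 0.05000 = 0.06515 mol/L
Dilution factor = 200.0 / 19.60 = 10.20
[HCl]_stock = 0.06515 × 10.20 = 0.6648 mol/L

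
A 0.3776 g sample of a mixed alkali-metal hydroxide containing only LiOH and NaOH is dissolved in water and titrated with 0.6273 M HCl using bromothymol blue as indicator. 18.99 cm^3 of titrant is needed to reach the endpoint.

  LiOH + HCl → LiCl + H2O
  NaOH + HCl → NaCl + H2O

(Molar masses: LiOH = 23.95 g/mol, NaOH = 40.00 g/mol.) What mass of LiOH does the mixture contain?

0.1476 g

n(HCl) = 0.01899 × 0.6273 = 0.01191 mol
Let x = n(LiOH), y = n(NaOH).
Titrant: 1x + 1y = 0.01191;  mass: 23.95x + 40.00y = 0.3776
Solving, x = 6.162 × 10^-3 mol, y = 5.751 × 10^-3 mol
mass of LiOH = 6.162 × 10^-3 × 23.95 = 0.1476 g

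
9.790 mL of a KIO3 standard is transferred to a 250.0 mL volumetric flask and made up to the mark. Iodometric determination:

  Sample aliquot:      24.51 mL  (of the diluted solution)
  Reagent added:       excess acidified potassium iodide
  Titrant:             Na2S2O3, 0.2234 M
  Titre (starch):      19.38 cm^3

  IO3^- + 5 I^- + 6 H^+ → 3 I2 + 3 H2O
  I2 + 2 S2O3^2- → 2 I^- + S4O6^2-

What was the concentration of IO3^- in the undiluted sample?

n(S2O3^2-) = 0.01938 × 0.2234 = 4.329 × 10^-3 mol
n(I2) = n(S2O3^2-)/2 = 2.165 × 10^-3 mol
From the 1:3 ratio, n(IO3^-) in the aliquot = 1/3 × 2.165 × 10^-3 = 7.216 × 10^-4 mol
[IO3^-]_dilute = 7.216 × 10^-4 / 0.02451 = 0.02944 mol/L
[IO3^-]_original = 0.02944 × 250.0/9.790 = 0.7518 mol/L

0.7518 M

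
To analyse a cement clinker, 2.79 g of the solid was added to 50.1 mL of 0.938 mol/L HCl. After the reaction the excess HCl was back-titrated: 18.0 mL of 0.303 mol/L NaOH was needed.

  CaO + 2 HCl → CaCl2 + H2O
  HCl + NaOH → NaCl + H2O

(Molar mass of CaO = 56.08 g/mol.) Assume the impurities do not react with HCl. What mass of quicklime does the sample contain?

n(HCl) added = 0.0501 × 0.938 = 0.0470 mol
n(NaOH) used in back-titration = 0.0180 × 0.303 = 5.45 × 10^-3 mol
n(HCl) left over = 5.45 × 10^-3 mol (1:1 ratio)
n(HCl) consumed by analyte = 0.0470 − 5.45 × 10^-3 = 0.0415 mol
From the 1:2 ratio, n(CaO) = 1/2 × 0.0415 = 0.0208 mol
mass of CaO = 0.0208 × 56.08 = 1.16 g

1.16 g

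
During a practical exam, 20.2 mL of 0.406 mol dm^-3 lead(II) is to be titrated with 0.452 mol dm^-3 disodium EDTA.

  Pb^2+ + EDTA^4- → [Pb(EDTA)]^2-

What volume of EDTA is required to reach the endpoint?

18.1 mL

n(Pb2+) = 0.0202 L × 0.406 mol/L = 8.20 × 10^-3 mol
n(EDTA) = 8.20 × 10^-3 mol (1:1 stoichiometry)
V(EDTA) = 8.20 × 10^-3 mol / 0.452 mol/L = 0.0181 L = 18.1 mL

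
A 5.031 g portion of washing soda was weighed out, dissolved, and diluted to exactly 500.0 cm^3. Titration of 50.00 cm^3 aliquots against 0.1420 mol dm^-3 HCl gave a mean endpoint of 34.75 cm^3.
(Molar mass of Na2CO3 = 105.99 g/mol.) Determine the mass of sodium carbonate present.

2.615 g

Na2CO3 + 2 HCl → 2 NaCl + H2O + CO2
n(HCl) per titration = 0.03475 × 0.1420 = 4.934 × 10^-3 mol
From the 1:2 ratio, n(Na2CO3) in each aliquot = 1/2 × 4.934 × 10^-3 = 2.467 × 10^-3 mol
n(Na2CO3) in the whole flask = 2.467 × 10^-3 × 500.0/50.00 = 0.02467 mol
mass of Na2CO3 = 0.02467 × 105.99 = 2.615 g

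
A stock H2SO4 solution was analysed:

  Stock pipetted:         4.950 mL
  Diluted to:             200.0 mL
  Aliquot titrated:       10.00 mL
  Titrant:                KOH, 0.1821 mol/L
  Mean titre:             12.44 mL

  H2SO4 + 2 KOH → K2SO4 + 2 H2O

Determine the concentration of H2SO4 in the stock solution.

n(KOH) = 0.01244 × 0.1821 = 2.265 × 10^-3 mol
From the 1:2 ratio, n(H2SO4) in the aliquot = 1/2 × 2.265 × 10^-3 = 1.133 × 10^-3 mol
[H2SO4]_dilute = 1.133 × 10^-3 / 0.01000 = 0.1133 mol/L
Dilution factor = 200.0 / 4.950 = 40.40
[H2SO4]_stock = 0.1133 × 40.40 = 4.576 mol/L

4.576 mol/L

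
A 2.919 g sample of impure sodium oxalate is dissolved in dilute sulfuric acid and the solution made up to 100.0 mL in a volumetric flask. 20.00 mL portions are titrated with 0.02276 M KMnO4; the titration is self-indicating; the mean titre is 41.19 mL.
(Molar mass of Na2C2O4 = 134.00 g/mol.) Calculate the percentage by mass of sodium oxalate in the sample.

53.80 %

2 MnO4^- + 5 C2O4^2- + 16 H^+ → 2 Mn^2+ + 10 CO2 + 8 H2O
n(KMnO4) per titration = 0.04119 × 0.02276 = 9.375 × 10^-4 mol
From the 5:2 ratio, n(Na2C2O4) in each aliquot = 5/2 × 9.375 × 10^-4 = 2.344 × 10^-3 mol
n(Na2C2O4) in the whole flask = 2.344 × 10^-3 × 100.0/20.00 = 0.01172 mol
mass of Na2C2O4 = 0.01172 × 134.00 = 1.570 g
% Na2C2O4 = 1.570 / 2.919 × 100 = 53.80 %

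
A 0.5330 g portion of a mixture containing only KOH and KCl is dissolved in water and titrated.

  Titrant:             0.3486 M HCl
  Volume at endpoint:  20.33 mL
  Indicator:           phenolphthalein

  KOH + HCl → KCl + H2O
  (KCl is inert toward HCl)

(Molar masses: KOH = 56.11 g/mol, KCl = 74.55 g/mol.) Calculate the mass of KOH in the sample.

0.3977 g

n(HCl) = 0.02033 × 0.3486 = 7.087 × 10^-3 mol
Let x = n(KOH), y = n(KCl).
Titrant: 1x = 7.087 × 10^-3;  mass: 56.11x + 74.55y = 0.5330
Solving, x = 7.087 × 10^-3 mol, y = 1.816 × 10^-3 mol
mass of KOH = 7.087 × 10^-3 × 56.11 = 0.3977 g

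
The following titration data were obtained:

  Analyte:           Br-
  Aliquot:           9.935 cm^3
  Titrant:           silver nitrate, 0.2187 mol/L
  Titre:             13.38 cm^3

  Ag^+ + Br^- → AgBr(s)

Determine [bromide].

0.2945 mol/L

n(AgNO3) = 0.01338 L × 0.2187 mol/L = 2.926 × 10^-3 mol
n(Br-) = 2.926 × 10^-3 mol (1:1 mole ratio)
[Br-] = 2.926 × 10^-3 mol / 0.009935 L = 0.2945 mol/L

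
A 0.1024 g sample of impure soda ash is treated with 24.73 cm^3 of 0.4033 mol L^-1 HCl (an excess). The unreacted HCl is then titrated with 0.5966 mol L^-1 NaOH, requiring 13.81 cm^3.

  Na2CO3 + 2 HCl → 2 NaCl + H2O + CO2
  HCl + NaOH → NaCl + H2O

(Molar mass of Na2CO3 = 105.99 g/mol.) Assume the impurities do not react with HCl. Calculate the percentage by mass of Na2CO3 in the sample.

89.77 %

n(HCl) added = 0.02473 × 0.4033 = 9.974 × 10^-3 mol
n(NaOH) used in back-titration = 0.01381 × 0.5966 = 8.239 × 10^-3 mol
n(HCl) left over = 8.239 × 10^-3 mol (1:1 ratio)
n(HCl) consumed by analyte = 9.974 × 10^-3 − 8.239 × 10^-3 = 1.735 × 10^-3 mol
From the 1:2 ratio, n(Na2CO3) = 1/2 × 1.735 × 10^-3 = 8.673 × 10^-4 mol
mass of Na2CO3 = 8.673 × 10^-4 × 105.99 = 0.09192 g
% Na2CO3 = 0.09192 / 0.1024 × 100 = 89.77 %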